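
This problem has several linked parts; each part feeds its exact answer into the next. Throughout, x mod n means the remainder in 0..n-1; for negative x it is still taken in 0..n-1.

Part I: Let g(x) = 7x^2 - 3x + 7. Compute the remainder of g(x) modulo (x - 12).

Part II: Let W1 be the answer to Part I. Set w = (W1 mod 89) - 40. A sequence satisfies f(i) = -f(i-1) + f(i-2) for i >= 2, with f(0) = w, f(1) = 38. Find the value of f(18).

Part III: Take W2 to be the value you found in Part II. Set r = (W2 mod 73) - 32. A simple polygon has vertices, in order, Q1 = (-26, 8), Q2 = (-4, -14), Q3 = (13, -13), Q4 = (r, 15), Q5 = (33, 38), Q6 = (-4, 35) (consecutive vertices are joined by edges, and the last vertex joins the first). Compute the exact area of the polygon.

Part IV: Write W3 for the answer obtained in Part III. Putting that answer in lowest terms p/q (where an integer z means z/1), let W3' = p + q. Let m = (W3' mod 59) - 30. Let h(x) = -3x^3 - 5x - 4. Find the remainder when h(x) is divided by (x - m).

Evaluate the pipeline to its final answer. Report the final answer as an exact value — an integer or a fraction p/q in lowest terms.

Part I: remainder = value at the root: 7*(12)^2 - 3*(12)^1 + 7 = (1008) + (-36) + (7) = 979; answer 979
Part II: W1 = 979; w = -40; f(2) = -1*(38) + 1*(-40) = -78; iterating: f(2)=-78, f(3)=116, f(4)=-194, f(5)=310, f(6)=-504, f(7)=814, f(8)=-1318, f(9)=2132, f(10)=-3450, f(11)=5582, f(12)=-9032, f(13)=14614, f(14)=-23646, f(15)=38260, f(16)=-61906, f(17)=100166, f(18)=-162072; answer -162072
Part III: W2 = -162072; r = 29; cross terms: (-26*-14 - -4*8)=396, (-4*-13 - 13*-14)=234, (13*15 - 29*-13)=572, (29*38 - 33*15)=607, (33*35 - -4*38)=1307, (-4*8 - -26*35)=878; twice the area = |3994| = 3994; area = 1997; answer 1997
Part IV: W3 = 1997; threaded value p + q = 1998; m = 21; remainder = value at the root: -3*(21)^3 - 5*(21)^1 - 4 = (-27783) + (-105) + (-4) = -27892; answer -27892

-27892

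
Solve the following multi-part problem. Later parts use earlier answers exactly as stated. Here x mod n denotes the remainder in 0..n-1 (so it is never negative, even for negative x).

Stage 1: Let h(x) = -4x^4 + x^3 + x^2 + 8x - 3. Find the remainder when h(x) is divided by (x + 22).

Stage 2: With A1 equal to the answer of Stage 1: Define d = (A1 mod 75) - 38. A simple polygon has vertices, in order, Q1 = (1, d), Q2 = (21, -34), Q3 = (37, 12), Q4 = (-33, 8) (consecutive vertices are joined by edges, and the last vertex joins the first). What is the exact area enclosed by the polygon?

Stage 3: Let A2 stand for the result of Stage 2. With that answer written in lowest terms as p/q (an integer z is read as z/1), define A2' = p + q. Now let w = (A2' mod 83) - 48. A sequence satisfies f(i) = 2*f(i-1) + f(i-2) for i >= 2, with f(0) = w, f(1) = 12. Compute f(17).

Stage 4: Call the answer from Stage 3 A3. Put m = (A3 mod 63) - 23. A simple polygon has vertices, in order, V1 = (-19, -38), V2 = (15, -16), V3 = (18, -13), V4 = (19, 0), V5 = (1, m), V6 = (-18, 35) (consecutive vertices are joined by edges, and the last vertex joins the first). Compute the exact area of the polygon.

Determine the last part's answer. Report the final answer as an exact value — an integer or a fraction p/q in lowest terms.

1262

Stage 1: remainder = value at the root: -4*(-22)^4 + 1*(-22)^3 + 1*(-22)^2 + 8*(-22)^1 - 3 = (-937024) + (-10648) + (484) + (-176) + (-3) = -947367; answer -947367
Stage 2: A1 = -947367; d = -5; cross terms: (1*-34 - 21*-5)=71, (21*12 - 37*-34)=1510, (37*8 - -33*12)=692, (-33*-5 - 1*8)=157; twice the area = |2430| = 2430; area = 1215; answer 1215
Stage 3: A2 = 1215; threaded value p + q = 1216; w = 6; f(2) = 2*(12) + 1*(6) = 30; iterating: f(2)=30, f(3)=72, f(4)=174, f(5)=420, f(6)=1014, f(7)=2448, f(8)=5910, f(9)=14268, f(10)=34446, f(11)=83160, f(12)=200766, f(13)=484692, f(14)=1170150, f(15)=2824992, f(16)=6820134, f(17)=16465260; answer 16465260
Stage 4: A3 = 16465260; m = -2; cross terms: (-19*-16 - 15*-38)=874, (15*-13 - 18*-16)=93, (18*0 - 19*-13)=247, (19*-2 - 1*0)=-38, (1*35 - -18*-2)=-1, (-18*-38 - -19*35)=1349; twice the area = |2524| = 2524; area = 1262; answer 1262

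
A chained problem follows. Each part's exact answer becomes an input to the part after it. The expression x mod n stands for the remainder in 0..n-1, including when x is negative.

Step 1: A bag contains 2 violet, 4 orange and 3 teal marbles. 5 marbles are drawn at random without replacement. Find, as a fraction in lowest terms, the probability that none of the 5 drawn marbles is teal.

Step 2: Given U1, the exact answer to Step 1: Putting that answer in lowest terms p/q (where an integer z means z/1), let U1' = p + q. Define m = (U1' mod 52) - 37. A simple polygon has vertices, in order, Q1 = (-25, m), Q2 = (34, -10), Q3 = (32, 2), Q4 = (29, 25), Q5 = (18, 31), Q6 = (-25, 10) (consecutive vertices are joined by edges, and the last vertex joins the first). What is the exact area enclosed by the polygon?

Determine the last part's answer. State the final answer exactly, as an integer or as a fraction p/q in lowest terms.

3919/2

Step 1: total draws C(9,5) = 126; favorable C(6,5) = 6; P = 1/21; answer 1/21
Step 2: U1 = 1/21; threaded value p + q = 22; m = -15; cross terms: (-25*-10 - 34*-15)=760, (34*2 - 32*-10)=388, (32*25 - 29*2)=742, (29*31 - 18*25)=449, (18*10 - -25*31)=955, (-25*-15 - -25*10)=625; twice the area = |3919| = 3919; area = 3919/2; answer 3919/2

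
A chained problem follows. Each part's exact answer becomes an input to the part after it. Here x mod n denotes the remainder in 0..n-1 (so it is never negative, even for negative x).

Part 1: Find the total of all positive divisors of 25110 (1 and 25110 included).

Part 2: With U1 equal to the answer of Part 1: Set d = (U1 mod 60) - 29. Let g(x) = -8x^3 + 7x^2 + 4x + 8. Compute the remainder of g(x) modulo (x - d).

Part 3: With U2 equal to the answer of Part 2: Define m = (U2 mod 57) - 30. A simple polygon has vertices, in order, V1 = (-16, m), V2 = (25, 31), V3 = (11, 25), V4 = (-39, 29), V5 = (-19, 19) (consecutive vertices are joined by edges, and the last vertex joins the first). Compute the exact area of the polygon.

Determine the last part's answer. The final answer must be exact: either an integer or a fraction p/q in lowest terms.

620

Part 1: 25110 = 2 * 3^4 * 5 * 31; sigma = (1 + 2) * (1 + 3 + 9 + 27 + 81) * (1 + 5) * (1 + 31) = 3 * 121 * 6 * 32 = 69696; answer 69696
Part 2: U1 = 69696; d = 7; remainder = value at the root: -8*(7)^3 + 7*(7)^2 + 4*(7)^1 + 8 = (-2744) + (343) + (28) + (8) = -2365; answer -2365
Part 3: U2 = -2365; m = -1; cross terms: (-16*31 - 25*-1)=-471, (25*25 - 11*31)=284, (11*29 - -39*25)=1294, (-39*19 - -19*29)=-190, (-19*-1 - -16*19)=323; twice the area = |1240| = 1240; area = 620; answer 620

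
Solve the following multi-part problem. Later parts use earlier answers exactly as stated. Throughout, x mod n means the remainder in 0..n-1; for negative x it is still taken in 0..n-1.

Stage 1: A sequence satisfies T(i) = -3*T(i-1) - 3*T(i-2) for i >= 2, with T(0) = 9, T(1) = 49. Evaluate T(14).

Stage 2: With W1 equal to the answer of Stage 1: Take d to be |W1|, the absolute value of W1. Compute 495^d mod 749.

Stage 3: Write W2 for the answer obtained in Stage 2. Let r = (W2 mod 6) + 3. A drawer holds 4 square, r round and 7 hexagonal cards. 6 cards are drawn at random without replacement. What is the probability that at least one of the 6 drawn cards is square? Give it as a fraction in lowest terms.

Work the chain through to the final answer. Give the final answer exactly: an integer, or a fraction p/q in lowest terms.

23/26

Stage 1: T(2) = -3*(49) - 3*(9) = -174; iterating: T(2)=-174, T(3)=375, T(4)=-603, T(5)=684, T(6)=-243, T(7)=-1323, T(8)=4698, T(9)=-10125, T(10)=16281, T(11)=-18468, T(12)=6561, T(13)=35721, T(14)=-126846; answer -126846
Stage 2: W1 = -126846; d = 126846; squarings mod 749: 495^1=495, 495^2=102, 495^4=667, 495^8=732, 495^16=289, 495^32=382, 495^64=618, 495^128=683, 495^256=611, 495^512=319, 495^1024=646, 495^2048=123, 495^4096=149, 495^8192=480, 495^16384=457, 495^32768=627, 495^65536=653; 495^126846 = 495^2 * 495^4 * 495^8 * 495^16 * 495^32 * 495^64 * 495^256 * 495^512 * 495^1024 * 495^2048 * 495^8192 * 495^16384 * 495^32768 * 495^65536 = 218 (mod 749); answer 218
Stage 3: W2 = 218; r = 5; total draws C(16,6) = 8008; complement C(12,6) = 924; favorable 8008 - 924 = 7084; P = 23/26; answer 23/26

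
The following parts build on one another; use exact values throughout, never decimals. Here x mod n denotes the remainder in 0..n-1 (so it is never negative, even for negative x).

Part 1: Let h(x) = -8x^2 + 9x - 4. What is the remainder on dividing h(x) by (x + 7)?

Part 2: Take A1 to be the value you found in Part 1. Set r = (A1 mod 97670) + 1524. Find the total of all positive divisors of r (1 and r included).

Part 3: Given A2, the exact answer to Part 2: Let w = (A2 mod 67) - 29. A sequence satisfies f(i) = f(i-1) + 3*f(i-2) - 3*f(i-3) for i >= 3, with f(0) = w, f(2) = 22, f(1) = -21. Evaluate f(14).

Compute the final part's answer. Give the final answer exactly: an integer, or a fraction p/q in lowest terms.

Part 1: remainder = value at the root: -8*(-7)^2 + 9*(-7)^1 - 4 = (-392) + (-63) + (-4) = -459; answer -459
Part 2: A1 = -459; r = 98735; 98735 = 5 * 7^2 * 13 * 31; sigma = (1 + 5) * (1 + 7 + 49) * (1 + 13) * (1 + 31) = 6 * 57 * 14 * 32 = 153216; answer 153216
Part 3: A2 = 153216; w = 25; f(3) = 1*(22) + 3*(-21) - 3*(25) = -116; iterating: f(3)=-116, f(4)=13, f(5)=-401, f(6)=-14, f(7)=-1256, f(8)=-95, f(9)=-3821, f(10)=-338, f(11)=-11516, f(12)=-1067, f(13)=-34601, f(14)=-3254; answer -3254

-3254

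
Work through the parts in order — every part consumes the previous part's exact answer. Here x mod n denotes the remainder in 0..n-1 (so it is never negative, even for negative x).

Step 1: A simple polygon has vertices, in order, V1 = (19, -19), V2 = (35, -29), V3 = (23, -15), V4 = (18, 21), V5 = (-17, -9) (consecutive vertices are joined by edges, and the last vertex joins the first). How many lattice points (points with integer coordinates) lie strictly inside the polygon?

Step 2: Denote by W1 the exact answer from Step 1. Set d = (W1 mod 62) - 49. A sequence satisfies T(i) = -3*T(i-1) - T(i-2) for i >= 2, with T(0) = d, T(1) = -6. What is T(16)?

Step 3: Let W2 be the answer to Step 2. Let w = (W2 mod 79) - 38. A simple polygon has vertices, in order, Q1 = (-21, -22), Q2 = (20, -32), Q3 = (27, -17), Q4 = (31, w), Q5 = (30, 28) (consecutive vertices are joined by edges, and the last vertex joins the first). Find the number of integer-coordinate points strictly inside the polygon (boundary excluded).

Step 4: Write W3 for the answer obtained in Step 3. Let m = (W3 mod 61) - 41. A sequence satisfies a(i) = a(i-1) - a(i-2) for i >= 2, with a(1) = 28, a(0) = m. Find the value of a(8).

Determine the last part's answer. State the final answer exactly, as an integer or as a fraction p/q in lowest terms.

39

Step 1: cross terms: (19*-29 - 35*-19)=114, (35*-15 - 23*-29)=142, (23*21 - 18*-15)=753, (18*-9 - -17*21)=195, (-17*-19 - 19*-9)=494; twice the area = |1698| = 1698; area = 849; boundary points = 2 + 2 + 1 + 5 + 2 = 12; strictly interior points = area - boundary/2 + 1 = 844; answer 844
Step 2: W1 = 844; d = -11; T(2) = -3*(-6) - 1*(-11) = 29; iterating: T(2)=29, T(3)=-81, T(4)=214, T(5)=-561, T(6)=1469, T(7)=-3846, T(8)=10069, T(9)=-26361, T(10)=69014, T(11)=-180681, T(12)=473029, T(13)=-1238406, T(14)=3242189, T(15)=-8488161, T(16)=22222294; answer 22222294
Step 3: W2 = 22222294; w = 30; cross terms: (-21*-32 - 20*-22)=1112, (20*-17 - 27*-32)=524, (27*30 - 31*-17)=1337, (31*28 - 30*30)=-32, (30*-22 - -21*28)=-72; twice the area = |2869| = 2869; area = 2869/2; boundary points = 1 + 1 + 1 + 1 + 1 = 5; strictly interior points = area - boundary/2 + 1 = 1433; answer 1433
Step 4: W3 = 1433; m = -11; a(2) = 1*(28) - 1*(-11) = 39; iterating: a(2)=39, a(3)=11, a(4)=-28, a(5)=-39, a(6)=-11, a(7)=28, a(8)=39; answer 39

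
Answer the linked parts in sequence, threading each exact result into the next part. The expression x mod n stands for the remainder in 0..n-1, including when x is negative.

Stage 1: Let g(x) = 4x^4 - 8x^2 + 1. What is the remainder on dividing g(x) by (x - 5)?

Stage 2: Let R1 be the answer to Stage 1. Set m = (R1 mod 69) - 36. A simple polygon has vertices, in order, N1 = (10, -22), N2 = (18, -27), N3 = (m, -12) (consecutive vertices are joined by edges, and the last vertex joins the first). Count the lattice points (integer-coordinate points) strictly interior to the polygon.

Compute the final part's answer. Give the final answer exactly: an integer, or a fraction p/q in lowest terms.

7

Stage 1: remainder = value at the root: 4*(5)^4 - 8*(5)^2 + 1 = (2500) + (-200) + (1) = 2301; answer 2301
Stage 2: R1 = 2301; m = -12; cross terms: (10*-27 - 18*-22)=126, (18*-12 - -12*-27)=-540, (-12*-22 - 10*-12)=384; twice the area = |-30| = 30; area = 15; boundary points = 1 + 15 + 2 = 18; strictly interior points = area - boundary/2 + 1 = 7; answer 7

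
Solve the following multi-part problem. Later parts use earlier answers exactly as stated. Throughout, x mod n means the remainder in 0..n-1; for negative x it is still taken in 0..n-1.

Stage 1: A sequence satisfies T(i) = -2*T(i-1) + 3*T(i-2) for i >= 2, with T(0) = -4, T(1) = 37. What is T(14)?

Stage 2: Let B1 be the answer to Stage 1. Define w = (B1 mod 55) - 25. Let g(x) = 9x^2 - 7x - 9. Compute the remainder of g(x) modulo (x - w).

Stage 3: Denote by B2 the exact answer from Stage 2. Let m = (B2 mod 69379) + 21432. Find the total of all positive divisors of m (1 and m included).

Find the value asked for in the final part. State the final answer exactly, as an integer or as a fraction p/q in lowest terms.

Stage 1: T(2) = -2*(37) + 3*(-4) = -86; iterating: T(2)=-86, T(3)=283, T(4)=-824, T(5)=2497, T(6)=-7466, T(7)=22423, T(8)=-67244, T(9)=201757, T(10)=-605246, T(11)=1815763, T(12)=-5447264, T(13)=16341817, T(14)=-49025426; answer -49025426
Stage 2: B1 = -49025426; w = 9; remainder = value at the root: 9*(9)^2 - 7*(9)^1 - 9 = (729) + (-63) + (-9) = 657; answer 657
Stage 3: B2 = 657; m = 22089; 22089 = 3 * 37 * 199; sigma = (1 + 3) * (1 + 37) * (1 + 199) = 4 * 38 * 200 = 30400; answer 30400

30400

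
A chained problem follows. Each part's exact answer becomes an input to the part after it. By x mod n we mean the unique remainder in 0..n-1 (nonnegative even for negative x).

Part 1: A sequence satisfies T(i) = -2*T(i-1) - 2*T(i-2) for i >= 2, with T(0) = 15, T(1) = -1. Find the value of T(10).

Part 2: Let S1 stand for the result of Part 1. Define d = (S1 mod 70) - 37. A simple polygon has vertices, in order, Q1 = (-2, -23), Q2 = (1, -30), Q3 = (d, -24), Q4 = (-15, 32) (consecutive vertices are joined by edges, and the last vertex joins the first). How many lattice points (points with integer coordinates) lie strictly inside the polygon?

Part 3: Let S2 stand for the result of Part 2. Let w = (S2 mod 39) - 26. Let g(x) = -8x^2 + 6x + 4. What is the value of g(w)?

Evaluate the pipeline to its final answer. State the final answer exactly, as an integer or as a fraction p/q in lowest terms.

Part 1: T(2) = -2*(-1) - 2*(15) = -28; iterating: T(2)=-28, T(3)=58, T(4)=-60, T(5)=4, T(6)=112, T(7)=-232, T(8)=240, T(9)=-16, T(10)=-448; answer -448
Part 2: S1 = -448; d = 5; cross terms: (-2*-30 - 1*-23)=83, (1*-24 - 5*-30)=126, (5*32 - -15*-24)=-200, (-15*-23 - -2*32)=409; twice the area = |418| = 418; area = 209; boundary points = 1 + 2 + 4 + 1 = 8; strictly interior points = area - boundary/2 + 1 = 206; answer 206
Part 3: S2 = 206; w = -15; -8*(-15)^2 + 6*(-15)^1 + 4 = (-1800) + (-90) + (4) = -1886; answer -1886

-1886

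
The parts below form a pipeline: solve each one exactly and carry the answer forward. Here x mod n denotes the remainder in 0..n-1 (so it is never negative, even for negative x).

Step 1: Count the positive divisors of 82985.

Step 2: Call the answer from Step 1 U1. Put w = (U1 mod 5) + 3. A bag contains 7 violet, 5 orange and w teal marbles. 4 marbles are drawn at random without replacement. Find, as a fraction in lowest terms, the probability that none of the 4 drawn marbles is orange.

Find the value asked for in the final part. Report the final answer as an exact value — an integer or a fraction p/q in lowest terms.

143/612

Step 1: 82985 = 5 * 7 * 2371; number of divisors = (1+1) * (1+1) * (1+1) = 8; answer 8
Step 2: U1 = 8; w = 6; total draws C(18,4) = 3060; favorable C(13,4) = 715; P = 143/612; answer 143/612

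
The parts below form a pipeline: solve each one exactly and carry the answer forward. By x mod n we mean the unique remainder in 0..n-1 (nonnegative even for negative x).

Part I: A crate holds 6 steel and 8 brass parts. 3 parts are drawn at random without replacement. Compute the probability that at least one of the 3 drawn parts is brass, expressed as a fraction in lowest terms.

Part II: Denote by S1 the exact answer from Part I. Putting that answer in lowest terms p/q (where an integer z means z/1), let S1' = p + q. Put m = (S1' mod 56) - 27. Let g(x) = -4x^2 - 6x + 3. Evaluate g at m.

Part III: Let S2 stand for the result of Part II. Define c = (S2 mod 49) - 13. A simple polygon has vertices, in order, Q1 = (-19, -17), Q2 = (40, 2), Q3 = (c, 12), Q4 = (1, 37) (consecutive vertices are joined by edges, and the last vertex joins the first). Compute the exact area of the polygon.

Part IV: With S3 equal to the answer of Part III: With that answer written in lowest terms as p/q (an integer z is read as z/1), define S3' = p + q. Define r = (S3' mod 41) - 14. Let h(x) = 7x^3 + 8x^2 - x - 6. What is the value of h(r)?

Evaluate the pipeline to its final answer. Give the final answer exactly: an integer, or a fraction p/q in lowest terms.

89372

Part I: total draws C(14,3) = 364; complement C(6,3) = 20; favorable 364 - 20 = 344; P = 86/91; answer 86/91
Part II: S1 = 86/91; threaded value p + q = 177; m = -18; -4*(-18)^2 - 6*(-18)^1 + 3 = (-1296) + (108) + (3) = -1185; answer -1185
Part III: S2 = -1185; c = 27; cross terms: (-19*2 - 40*-17)=642, (40*12 - 27*2)=426, (27*37 - 1*12)=987, (1*-17 - -19*37)=686; twice the area = |2741| = 2741; area = 2741/2; answer 2741/2
Part IV: S3 = 2741/2; threaded value p + q = 2743; r = 23; 7*(23)^3 + 8*(23)^2 - 1*(23)^1 - 6 = (85169) + (4232) + (-23) + (-6) = 89372; answer 89372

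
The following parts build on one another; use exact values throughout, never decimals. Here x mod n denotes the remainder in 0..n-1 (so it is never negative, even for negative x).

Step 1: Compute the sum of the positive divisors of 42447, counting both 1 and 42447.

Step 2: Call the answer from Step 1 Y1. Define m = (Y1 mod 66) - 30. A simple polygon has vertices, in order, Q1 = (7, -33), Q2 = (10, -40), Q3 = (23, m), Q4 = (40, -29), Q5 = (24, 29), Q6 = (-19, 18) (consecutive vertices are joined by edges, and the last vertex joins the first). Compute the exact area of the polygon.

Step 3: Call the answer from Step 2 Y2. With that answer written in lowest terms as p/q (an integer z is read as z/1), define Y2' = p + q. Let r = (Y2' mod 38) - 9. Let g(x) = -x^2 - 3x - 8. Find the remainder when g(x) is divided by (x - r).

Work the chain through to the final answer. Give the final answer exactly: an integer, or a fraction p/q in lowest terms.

-246

Step 1: 42447 = 3 * 14149; sigma = (1 + 3) * (1 + 14149) = 4 * 14150 = 56600; answer 56600
Step 2: Y1 = 56600; m = 8; cross terms: (7*-40 - 10*-33)=50, (10*8 - 23*-40)=1000, (23*-29 - 40*8)=-987, (40*29 - 24*-29)=1856, (24*18 - -19*29)=983, (-19*-33 - 7*18)=501; twice the area = |3403| = 3403; area = 3403/2; answer 3403/2
Step 3: Y2 = 3403/2; threaded value p + q = 3405; r = 14; remainder = value at the root: -1*(14)^2 - 3*(14)^1 - 8 = (-196) + (-42) + (-8) = -246; answer -246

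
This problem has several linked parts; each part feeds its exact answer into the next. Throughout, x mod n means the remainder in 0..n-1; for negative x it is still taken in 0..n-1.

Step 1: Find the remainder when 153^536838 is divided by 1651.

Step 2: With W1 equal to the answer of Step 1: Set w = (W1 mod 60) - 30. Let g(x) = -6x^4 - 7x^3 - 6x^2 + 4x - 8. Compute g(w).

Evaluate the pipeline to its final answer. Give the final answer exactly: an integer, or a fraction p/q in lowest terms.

-3053

Step 1: squarings mod 1651: 153^1=153, 153^2=295, 153^4=1173, 153^8=646, 153^16=1264, 153^32=1179, 153^64=1550, 153^128=295, 153^256=1173, 153^512=646, 153^1024=1264, 153^2048=1179, 153^4096=1550, 153^8192=295, 153^16384=1173, 153^32768=646, 153^65536=1264, 153^131072=1179, 153^262144=1550, 153^524288=295; 153^536838 = 153^2 * 153^4 * 153^256 * 153^4096 * 153^8192 * 153^524288 = 625 (mod 1651); answer 625
Step 2: W1 = 625; w = -5; -6*(-5)^4 - 7*(-5)^3 - 6*(-5)^2 + 4*(-5)^1 - 8 = (-3750) + (875) + (-150) + (-20) + (-8) = -3053; answer -3053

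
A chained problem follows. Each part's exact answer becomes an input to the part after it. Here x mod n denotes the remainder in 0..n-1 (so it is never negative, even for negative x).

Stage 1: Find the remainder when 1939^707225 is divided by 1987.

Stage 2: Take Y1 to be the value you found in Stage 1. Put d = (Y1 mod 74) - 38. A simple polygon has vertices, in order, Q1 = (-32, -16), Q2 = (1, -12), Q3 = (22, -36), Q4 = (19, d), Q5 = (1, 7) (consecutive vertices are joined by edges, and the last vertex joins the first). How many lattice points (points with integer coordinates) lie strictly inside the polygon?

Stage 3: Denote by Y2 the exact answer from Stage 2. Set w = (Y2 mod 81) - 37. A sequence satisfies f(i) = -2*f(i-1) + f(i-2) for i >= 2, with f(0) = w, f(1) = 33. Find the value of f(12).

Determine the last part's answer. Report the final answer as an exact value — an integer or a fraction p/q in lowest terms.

Stage 1: squarings mod 1987: 1939^1=1939, 1939^2=317, 1939^4=1139, 1939^8=1797, 1939^16=334, 1939^32=284, 1939^64=1176, 1939^128=24, 1939^256=576, 1939^512=1934, 1939^1024=822, 1939^2048=104, 1939^4096=881, 1939^8192=1231, 1939^16384=1267, 1939^32768=1780, 1939^65536=1122, 1939^131072=1113, 1939^262144=868, 1939^524288=351; 1939^707225 = 1939^1 * 1939^8 * 1939^16 * 1939^128 * 1939^512 * 1939^2048 * 1939^16384 * 1939^32768 * 1939^131072 * 1939^524288 = 420 (mod 1987); answer 420
Stage 2: Y1 = 420; d = 12; cross terms: (-32*-12 - 1*-16)=400, (1*-36 - 22*-12)=228, (22*12 - 19*-36)=948, (19*7 - 1*12)=121, (1*-16 - -32*7)=208; twice the area = |1905| = 1905; area = 1905/2; boundary points = 1 + 3 + 3 + 1 + 1 = 9; strictly interior points = area - boundary/2 + 1 = 949; answer 949
Stage 3: Y2 = 949; w = 21; f(2) = -2*(33) + 1*(21) = -45; iterating: f(2)=-45, f(3)=123, f(4)=-291, f(5)=705, f(6)=-1701, f(7)=4107, f(8)=-9915, f(9)=23937, f(10)=-57789, f(11)=139515, f(12)=-336819; answer -336819

-336819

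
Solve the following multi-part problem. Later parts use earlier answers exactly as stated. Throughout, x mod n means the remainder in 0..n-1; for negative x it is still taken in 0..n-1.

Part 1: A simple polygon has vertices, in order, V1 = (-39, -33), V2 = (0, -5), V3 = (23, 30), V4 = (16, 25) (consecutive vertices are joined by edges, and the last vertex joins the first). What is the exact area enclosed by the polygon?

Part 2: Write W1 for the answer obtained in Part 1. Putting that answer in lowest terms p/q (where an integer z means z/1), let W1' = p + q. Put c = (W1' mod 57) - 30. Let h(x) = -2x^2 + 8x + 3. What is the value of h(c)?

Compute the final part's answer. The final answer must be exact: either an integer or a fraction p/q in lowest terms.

Part 1: cross terms: (-39*-5 - 0*-33)=195, (0*30 - 23*-5)=115, (23*25 - 16*30)=95, (16*-33 - -39*25)=447; twice the area = |852| = 852; area = 426; answer 426
Part 2: W1 = 426; threaded value p + q = 427; c = -2; -2*(-2)^2 + 8*(-2)^1 + 3 = (-8) + (-16) + (3) = -21; answer -21

-21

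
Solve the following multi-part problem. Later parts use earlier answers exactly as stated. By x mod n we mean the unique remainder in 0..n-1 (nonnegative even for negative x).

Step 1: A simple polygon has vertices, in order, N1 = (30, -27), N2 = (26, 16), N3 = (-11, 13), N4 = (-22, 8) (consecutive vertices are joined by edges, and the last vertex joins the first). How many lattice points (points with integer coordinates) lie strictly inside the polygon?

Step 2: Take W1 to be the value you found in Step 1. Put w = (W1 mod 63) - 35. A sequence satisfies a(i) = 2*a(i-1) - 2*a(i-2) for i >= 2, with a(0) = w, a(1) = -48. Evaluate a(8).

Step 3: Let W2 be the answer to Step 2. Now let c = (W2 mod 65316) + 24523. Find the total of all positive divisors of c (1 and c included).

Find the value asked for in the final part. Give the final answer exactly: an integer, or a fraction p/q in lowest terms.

46800

Step 1: cross terms: (30*16 - 26*-27)=1182, (26*13 - -11*16)=514, (-11*8 - -22*13)=198, (-22*-27 - 30*8)=354; twice the area = |2248| = 2248; area = 1124; boundary points = 1 + 1 + 1 + 1 = 4; strictly interior points = area - boundary/2 + 1 = 1123; answer 1123
Step 2: W1 = 1123; w = 17; a(2) = 2*(-48) - 2*(17) = -130; iterating: a(2)=-130, a(3)=-164, a(4)=-68, a(5)=192, a(6)=520, a(7)=656, a(8)=272; answer 272
Step 3: W2 = 272; c = 24795; 24795 = 3^2 * 5 * 19 * 29; sigma = (1 + 3 + 9) * (1 + 5) * (1 + 19) * (1 + 29) = 13 * 6 * 20 * 30 = 46800; answer 46800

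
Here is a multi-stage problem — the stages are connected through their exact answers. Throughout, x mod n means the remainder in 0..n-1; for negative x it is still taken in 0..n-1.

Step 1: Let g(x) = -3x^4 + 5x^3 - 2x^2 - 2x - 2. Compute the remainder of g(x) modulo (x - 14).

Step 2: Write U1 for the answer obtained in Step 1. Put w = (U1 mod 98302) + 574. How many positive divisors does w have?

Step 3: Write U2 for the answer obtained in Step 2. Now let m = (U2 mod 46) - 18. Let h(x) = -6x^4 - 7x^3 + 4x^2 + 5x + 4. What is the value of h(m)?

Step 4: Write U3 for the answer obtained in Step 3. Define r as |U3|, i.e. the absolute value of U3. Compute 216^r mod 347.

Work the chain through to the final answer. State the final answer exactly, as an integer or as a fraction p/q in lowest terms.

132

Step 1: remainder = value at the root: -3*(14)^4 + 5*(14)^3 - 2*(14)^2 - 2*(14)^1 - 2 = (-115248) + (13720) + (-392) + (-28) + (-2) = -101950; answer -101950
Step 2: U1 = -101950; w = 95228; 95228 = 2^2 * 7 * 19 * 179; number of divisors = (2+1) * (1+1) * (1+1) * (1+1) = 24; answer 24
Step 3: U2 = 24; m = 6; -6*(6)^4 - 7*(6)^3 + 4*(6)^2 + 5*(6)^1 + 4 = (-7776) + (-1512) + (144) + (30) + (4) = -9110; answer -9110
Step 4: U3 = -9110; r = 9110; squarings mod 347: 216^1=216, 216^2=158, 216^4=327, 216^8=53, 216^16=33, 216^32=48, 216^64=222, 216^128=10, 216^256=100, 216^512=284, 216^1024=152, 216^2048=202, 216^4096=205, 216^8192=38; 216^9110 = 216^2 * 216^4 * 216^16 * 216^128 * 216^256 * 216^512 * 216^8192 = 132 (mod 347); answer 132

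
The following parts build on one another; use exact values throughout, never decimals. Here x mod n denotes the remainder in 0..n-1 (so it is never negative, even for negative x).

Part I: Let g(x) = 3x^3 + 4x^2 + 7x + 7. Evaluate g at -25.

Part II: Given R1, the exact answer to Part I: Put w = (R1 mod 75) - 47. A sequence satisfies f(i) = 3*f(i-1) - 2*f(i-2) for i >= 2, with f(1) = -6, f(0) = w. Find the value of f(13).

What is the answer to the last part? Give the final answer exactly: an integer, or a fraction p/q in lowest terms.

278454

Part I: 3*(-25)^3 + 4*(-25)^2 + 7*(-25)^1 + 7 = (-46875) + (2500) + (-175) + (7) = -44543; answer -44543
Part II: R1 = -44543; w = -40; f(2) = 3*(-6) - 2*(-40) = 62; iterating: f(2)=62, f(3)=198, f(4)=470, f(5)=1014, f(6)=2102, f(7)=4278, f(8)=8630, f(9)=17334, f(10)=34742, f(11)=69558, f(12)=139190, f(13)=278454; answer 278454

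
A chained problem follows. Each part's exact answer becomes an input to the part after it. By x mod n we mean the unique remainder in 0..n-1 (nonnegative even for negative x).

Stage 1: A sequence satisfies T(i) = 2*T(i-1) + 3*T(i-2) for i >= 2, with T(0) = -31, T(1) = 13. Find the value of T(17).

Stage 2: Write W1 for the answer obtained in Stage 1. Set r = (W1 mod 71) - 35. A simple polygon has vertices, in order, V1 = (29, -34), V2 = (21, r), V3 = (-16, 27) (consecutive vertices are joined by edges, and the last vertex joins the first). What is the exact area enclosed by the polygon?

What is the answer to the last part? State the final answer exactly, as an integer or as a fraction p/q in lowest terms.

Stage 1: T(2) = 2*(13) + 3*(-31) = -67; iterating: T(2)=-67, T(3)=-95, T(4)=-391, T(5)=-1067, T(6)=-3307, T(7)=-9815, T(8)=-29551, T(9)=-88547, T(10)=-265747, T(11)=-797135, T(12)=-2391511, T(13)=-7174427, T(14)=-21523387, T(15)=-64570055, T(16)=-193710271, T(17)=-581130707; answer -581130707
Stage 2: W1 = -581130707; r = -2; cross terms: (29*-2 - 21*-34)=656, (21*27 - -16*-2)=535, (-16*-34 - 29*27)=-239; twice the area = |952| = 952; area = 476; answer 476

476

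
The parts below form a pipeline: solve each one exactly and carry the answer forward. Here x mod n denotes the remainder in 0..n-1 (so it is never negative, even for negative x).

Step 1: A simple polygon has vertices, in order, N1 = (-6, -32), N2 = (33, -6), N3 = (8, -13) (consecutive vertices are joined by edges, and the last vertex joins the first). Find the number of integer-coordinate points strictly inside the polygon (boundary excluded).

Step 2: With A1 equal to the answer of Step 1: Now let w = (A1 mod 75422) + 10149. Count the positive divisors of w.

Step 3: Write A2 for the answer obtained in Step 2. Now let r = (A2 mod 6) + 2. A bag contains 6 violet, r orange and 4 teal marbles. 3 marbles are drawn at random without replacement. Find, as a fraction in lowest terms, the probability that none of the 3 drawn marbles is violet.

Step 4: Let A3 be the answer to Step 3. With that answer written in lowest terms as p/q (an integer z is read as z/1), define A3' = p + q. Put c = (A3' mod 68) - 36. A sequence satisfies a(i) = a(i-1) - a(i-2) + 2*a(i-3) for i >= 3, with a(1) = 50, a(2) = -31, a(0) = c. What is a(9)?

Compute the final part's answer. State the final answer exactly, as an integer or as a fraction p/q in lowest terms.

-47

Step 1: cross terms: (-6*-6 - 33*-32)=1092, (33*-13 - 8*-6)=-381, (8*-32 - -6*-13)=-334; twice the area = |377| = 377; area = 377/2; boundary points = 13 + 1 + 1 = 15; strictly interior points = area - boundary/2 + 1 = 182; answer 182
Step 2: A1 = 182; w = 10331; 10331 is prime, so its only divisors are 1 and 10331; count = 2; answer 2
Step 3: A2 = 2; r = 4; total draws C(14,3) = 364; favorable C(8,3) = 56; P = 2/13; answer 2/13
Step 4: A3 = 2/13; threaded value p + q = 15; c = -21; a(3) = 1*(-31) - 1*(50) + 2*(-21) = -123; iterating: a(3)=-123, a(4)=8, a(5)=69, a(6)=-185, a(7)=-238, a(8)=85, a(9)=-47; answer -47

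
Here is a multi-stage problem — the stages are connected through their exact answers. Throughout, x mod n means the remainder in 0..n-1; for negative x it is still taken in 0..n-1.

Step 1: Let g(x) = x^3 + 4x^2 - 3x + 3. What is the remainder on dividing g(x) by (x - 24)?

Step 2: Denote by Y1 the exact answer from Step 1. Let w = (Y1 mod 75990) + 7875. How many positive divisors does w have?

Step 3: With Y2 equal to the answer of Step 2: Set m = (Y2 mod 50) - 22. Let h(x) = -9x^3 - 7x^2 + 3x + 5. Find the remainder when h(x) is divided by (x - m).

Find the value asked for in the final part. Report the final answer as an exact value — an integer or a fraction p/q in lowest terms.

23287

Step 1: remainder = value at the root: 1*(24)^3 + 4*(24)^2 - 3*(24)^1 + 3 = (13824) + (2304) + (-72) + (3) = 16059; answer 16059
Step 2: Y1 = 16059; w = 23934; 23934 = 2 * 3 * 3989; number of divisors = (1+1) * (1+1) * (1+1) = 8; answer 8
Step 3: Y2 = 8; m = -14; remainder = value at the root: -9*(-14)^3 - 7*(-14)^2 + 3*(-14)^1 + 5 = (24696) + (-1372) + (-42) + (5) = 23287; answer 23287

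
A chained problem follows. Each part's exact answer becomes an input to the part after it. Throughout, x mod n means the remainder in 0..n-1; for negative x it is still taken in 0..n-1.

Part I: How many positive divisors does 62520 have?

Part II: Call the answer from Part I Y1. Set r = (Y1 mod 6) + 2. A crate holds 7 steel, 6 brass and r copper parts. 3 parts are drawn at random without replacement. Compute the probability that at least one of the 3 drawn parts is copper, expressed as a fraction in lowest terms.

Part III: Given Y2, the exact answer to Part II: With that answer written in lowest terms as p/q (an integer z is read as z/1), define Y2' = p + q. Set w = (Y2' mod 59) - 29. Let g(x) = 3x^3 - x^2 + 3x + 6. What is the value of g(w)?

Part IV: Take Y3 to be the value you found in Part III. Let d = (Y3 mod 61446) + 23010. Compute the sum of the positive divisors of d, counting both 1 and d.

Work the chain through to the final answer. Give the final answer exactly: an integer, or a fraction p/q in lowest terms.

47364

Part I: 62520 = 2^3 * 3 * 5 * 521; number of divisors = (3+1) * (1+1) * (1+1) * (1+1) = 32; answer 32
Part II: Y1 = 32; r = 4; total draws C(17,3) = 680; complement C(13,3) = 286; favorable 680 - 286 = 394; P = 197/340; answer 197/340
Part III: Y2 = 197/340; threaded value p + q = 537; w = -23; 3*(-23)^3 - 1*(-23)^2 + 3*(-23)^1 + 6 = (-36501) + (-529) + (-69) + (6) = -37093; answer -37093
Part IV: Y3 = -37093; d = 47363; 47363 is prime, so its only divisors are 1 and 47363; sigma = 1 + 47363 = 47364; answer 47364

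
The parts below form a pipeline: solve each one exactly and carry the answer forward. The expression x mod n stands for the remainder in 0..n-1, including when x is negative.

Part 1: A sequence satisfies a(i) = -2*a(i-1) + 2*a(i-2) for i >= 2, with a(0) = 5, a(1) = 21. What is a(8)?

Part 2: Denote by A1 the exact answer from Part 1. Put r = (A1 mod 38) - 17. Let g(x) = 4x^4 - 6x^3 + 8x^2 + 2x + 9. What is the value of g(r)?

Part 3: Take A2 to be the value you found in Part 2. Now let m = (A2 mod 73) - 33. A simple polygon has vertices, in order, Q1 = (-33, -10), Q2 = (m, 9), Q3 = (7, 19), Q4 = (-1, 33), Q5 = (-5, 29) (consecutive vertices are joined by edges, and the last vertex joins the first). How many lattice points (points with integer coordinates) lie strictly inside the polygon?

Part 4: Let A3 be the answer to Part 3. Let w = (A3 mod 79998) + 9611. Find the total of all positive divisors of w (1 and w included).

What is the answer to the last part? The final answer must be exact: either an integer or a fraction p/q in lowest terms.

16128

Part 1: a(2) = -2*(21) + 2*(5) = -32; iterating: a(2)=-32, a(3)=106, a(4)=-276, a(5)=764, a(6)=-2080, a(7)=5688, a(8)=-15536; answer -15536
Part 2: A1 = -15536; r = -11; 4*(-11)^4 - 6*(-11)^3 + 8*(-11)^2 + 2*(-11)^1 + 9 = (58564) + (7986) + (968) + (-22) + (9) = 67505; answer 67505
Part 3: A2 = 67505; m = 20; cross terms: (-33*9 - 20*-10)=-97, (20*19 - 7*9)=317, (7*33 - -1*19)=250, (-1*29 - -5*33)=136, (-5*-10 - -33*29)=1007; twice the area = |1613| = 1613; area = 1613/2; boundary points = 1 + 1 + 2 + 4 + 1 = 9; strictly interior points = area - boundary/2 + 1 = 803; answer 803
Part 4: A3 = 803; w = 10414; 10414 = 2 * 41 * 127; sigma = (1 + 2) * (1 + 41) * (1 + 127) = 3 * 42 * 128 = 16128; answer 16128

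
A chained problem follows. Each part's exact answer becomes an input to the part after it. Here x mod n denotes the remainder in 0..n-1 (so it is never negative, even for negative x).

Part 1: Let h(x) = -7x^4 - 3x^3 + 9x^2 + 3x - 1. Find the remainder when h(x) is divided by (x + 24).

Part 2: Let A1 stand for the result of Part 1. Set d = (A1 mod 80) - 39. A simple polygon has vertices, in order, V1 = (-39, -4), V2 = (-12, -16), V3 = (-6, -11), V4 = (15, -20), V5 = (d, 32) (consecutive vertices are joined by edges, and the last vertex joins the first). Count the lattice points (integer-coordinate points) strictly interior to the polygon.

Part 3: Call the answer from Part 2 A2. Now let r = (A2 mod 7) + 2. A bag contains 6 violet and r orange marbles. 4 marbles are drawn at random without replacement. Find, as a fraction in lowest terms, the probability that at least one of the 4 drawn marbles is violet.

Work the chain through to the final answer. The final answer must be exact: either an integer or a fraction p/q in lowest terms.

32/33

Part 1: remainder = value at the root: -7*(-24)^4 - 3*(-24)^3 + 9*(-24)^2 + 3*(-24)^1 - 1 = (-2322432) + (41472) + (5184) + (-72) + (-1) = -2275849; answer -2275849
Part 2: A1 = -2275849; d = 32; cross terms: (-39*-16 - -12*-4)=576, (-12*-11 - -6*-16)=36, (-6*-20 - 15*-11)=285, (15*32 - 32*-20)=1120, (32*-4 - -39*32)=1120; twice the area = |3137| = 3137; area = 3137/2; boundary points = 3 + 1 + 3 + 1 + 1 = 9; strictly interior points = area - boundary/2 + 1 = 1565; answer 1565
Part 3: A2 = 1565; r = 6; total draws C(12,4) = 495; complement C(6,4) = 15; favorable 495 - 15 = 480; P = 32/33; answer 32/33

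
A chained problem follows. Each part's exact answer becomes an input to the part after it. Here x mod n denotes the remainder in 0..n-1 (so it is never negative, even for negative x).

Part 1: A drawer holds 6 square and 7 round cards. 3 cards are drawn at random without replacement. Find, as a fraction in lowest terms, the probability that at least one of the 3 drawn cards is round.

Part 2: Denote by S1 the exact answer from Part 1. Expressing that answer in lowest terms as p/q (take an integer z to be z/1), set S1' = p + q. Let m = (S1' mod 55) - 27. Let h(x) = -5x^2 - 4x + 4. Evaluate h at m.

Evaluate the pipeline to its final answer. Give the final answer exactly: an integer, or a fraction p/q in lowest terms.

Part 1: total draws C(13,3) = 286; complement C(6,3) = 20; favorable 286 - 20 = 266; P = 133/143; answer 133/143
Part 2: S1 = 133/143; threaded value p + q = 276; m = -26; -5*(-26)^2 - 4*(-26)^1 + 4 = (-3380) + (104) + (4) = -3272; answer -3272

-3272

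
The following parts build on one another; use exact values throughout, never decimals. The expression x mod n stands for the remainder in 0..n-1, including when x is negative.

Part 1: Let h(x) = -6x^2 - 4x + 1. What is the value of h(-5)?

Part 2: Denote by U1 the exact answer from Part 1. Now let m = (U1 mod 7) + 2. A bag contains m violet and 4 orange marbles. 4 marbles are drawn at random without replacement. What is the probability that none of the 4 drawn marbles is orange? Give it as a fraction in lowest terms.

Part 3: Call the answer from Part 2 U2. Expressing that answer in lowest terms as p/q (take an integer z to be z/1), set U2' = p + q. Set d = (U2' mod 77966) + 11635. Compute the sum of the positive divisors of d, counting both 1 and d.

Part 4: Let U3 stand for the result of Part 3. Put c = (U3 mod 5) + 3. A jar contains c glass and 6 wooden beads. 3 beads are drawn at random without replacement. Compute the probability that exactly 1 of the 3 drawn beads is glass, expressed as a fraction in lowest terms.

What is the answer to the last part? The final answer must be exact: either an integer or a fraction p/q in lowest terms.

5/11

Part 1: -6*(-5)^2 - 4*(-5)^1 + 1 = (-150) + (20) + (1) = -129; answer -129
Part 2: U1 = -129; m = 6; total draws C(10,4) = 210; favorable C(6,4) = 15; P = 1/14; answer 1/14
Part 3: U2 = 1/14; threaded value p + q = 15; d = 11650; 11650 = 2 * 5^2 * 233; sigma = (1 + 2) * (1 + 5 + 25) * (1 + 233) = 3 * 31 * 234 = 21762; answer 21762
Part 4: U3 = 21762; c = 5; total draws C(11,3) = 165; favorable C(5,1)*C(6,2) = 75; P = 5/11; answer 5/11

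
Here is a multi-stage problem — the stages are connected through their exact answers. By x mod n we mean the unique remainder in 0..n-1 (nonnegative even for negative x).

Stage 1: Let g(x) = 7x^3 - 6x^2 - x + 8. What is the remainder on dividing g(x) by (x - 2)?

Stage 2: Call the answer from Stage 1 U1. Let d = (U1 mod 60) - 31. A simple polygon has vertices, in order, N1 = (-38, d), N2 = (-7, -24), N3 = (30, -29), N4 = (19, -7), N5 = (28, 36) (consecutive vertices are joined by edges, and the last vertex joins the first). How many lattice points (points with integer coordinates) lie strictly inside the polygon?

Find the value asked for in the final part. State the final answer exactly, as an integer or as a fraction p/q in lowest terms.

Stage 1: remainder = value at the root: 7*(2)^3 - 6*(2)^2 - 1*(2)^1 + 8 = (56) + (-24) + (-2) + (8) = 38; answer 38
Stage 2: U1 = 38; d = 7; cross terms: (-38*-24 - -7*7)=961, (-7*-29 - 30*-24)=923, (30*-7 - 19*-29)=341, (19*36 - 28*-7)=880, (28*7 - -38*36)=1564; twice the area = |4669| = 4669; area = 4669/2; boundary points = 31 + 1 + 11 + 1 + 1 = 45; strictly interior points = area - boundary/2 + 1 = 2313; answer 2313

2313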